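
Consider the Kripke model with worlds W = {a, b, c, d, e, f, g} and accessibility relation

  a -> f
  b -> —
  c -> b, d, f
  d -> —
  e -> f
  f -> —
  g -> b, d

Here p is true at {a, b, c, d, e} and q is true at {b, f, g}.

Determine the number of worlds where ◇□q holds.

4

a: successors {f}; □q there: f:T. ✓
b: no successors, so ◇□q fails. ✗
c: successors {b, d, f}; □q there: b:T, d:T, f:T. ✓
d: no successors, so ◇□q fails. ✗
e: successors {f}; □q there: f:T. ✓
f: no successors, so ◇□q fails. ✗
g: successors {b, d}; □q there: b:T, d:T. ✓
Satisfying worlds: {a, c, e, g}.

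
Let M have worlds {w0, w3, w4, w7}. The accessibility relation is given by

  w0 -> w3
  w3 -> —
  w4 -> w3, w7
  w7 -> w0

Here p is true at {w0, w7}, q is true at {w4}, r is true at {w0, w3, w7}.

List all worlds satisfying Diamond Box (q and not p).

{w0, w4}

w0: successors {w3}; Box (q and not p) there: w3:T. ✓
w3: no successors, so Diamond Box (q and not p) fails. ✗
w4: successors {w3, w7}; Box (q and not p) there: w3:T, w7:F. ✓
w7: successors {w0}; Box (q and not p) there: w0:F. ✗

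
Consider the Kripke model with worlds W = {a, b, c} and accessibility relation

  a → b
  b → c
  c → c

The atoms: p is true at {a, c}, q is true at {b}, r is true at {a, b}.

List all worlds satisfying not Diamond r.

{b, c}

a: Diamond r is T. ✗
b: Diamond r is F. ✓
c: Diamond r is F. ✓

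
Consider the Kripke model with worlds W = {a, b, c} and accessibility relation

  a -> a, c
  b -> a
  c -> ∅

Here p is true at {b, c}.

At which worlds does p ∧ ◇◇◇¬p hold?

a: p is F, ◇◇◇¬p is T. ✗
b: p is T, ◇◇◇¬p is T. ✓
c: p is T, ◇◇◇¬p is F. ✗

{b}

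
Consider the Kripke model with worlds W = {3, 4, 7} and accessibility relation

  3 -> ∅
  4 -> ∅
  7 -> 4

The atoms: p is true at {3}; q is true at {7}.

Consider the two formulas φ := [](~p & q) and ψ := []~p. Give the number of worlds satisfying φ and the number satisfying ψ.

For [](~p & q):
3: no successors, so [](~p & q) holds vacuously. ✓
4: no successors, so [](~p & q) holds vacuously. ✓
7: successors {4}; ~p & q there: 4:F. ✗
— 2 worlds.
For []~p:
3: no successors, so []~p holds vacuously. ✓
4: no successors, so []~p holds vacuously. ✓
7: successors {4}; ~p there: 4:T. ✓
— 3 worlds.

2 and 3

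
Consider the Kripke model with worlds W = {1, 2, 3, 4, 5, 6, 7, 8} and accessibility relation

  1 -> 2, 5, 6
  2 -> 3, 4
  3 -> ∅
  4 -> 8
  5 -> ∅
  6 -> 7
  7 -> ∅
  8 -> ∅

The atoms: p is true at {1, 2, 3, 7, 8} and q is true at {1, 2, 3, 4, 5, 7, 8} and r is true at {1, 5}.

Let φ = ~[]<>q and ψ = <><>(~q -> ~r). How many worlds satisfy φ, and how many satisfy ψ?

4 and 2

For ~[]<>q:
1: []<>q is F. ✓
2: []<>q is F. ✓
3: []<>q is T. ✗
4: []<>q is F. ✓
5: []<>q is T. ✗
6: []<>q is F. ✓
7: []<>q is T. ✗
8: []<>q is T. ✗
— 4 worlds.
For <><>(~q -> ~r):
1: successors {2, 5, 6}; <>(~q -> ~r) there: 2:T, 5:F, 6:T. ✓
2: successors {3, 4}; <>(~q -> ~r) there: 3:F, 4:T. ✓
3: no successors, so <><>(~q -> ~r) fails. ✗
4: successors {8}; <>(~q -> ~r) there: 8:F. ✗
5: no successors, so <><>(~q -> ~r) fails. ✗
6: successors {7}; <>(~q -> ~r) there: 7:F. ✗
7: no successors, so <><>(~q -> ~r) fails. ✗
8: no successors, so <><>(~q -> ~r) fails. ✗
— 2 worlds.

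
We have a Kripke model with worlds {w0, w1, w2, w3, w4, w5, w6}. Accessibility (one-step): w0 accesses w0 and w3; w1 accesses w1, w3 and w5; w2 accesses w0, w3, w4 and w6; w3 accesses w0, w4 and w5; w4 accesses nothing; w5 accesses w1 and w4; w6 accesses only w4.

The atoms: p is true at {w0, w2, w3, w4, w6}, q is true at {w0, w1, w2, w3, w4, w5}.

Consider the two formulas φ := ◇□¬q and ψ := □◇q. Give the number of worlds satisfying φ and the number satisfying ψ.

4 and 3

For ◇□¬q:
w0: successors {w0, w3}; □¬q there: w0:F, w3:F. ✗
w1: successors {w1, w3, w5}; □¬q there: w1:F, w3:F, w5:F. ✗
w2: successors {w0, w3, w4, w6}; □¬q there: w0:F, w3:F, w4:T, w6:F. ✓
w3: successors {w0, w4, w5}; □¬q there: w0:F, w4:T, w5:F. ✓
w4: no successors, so ◇□¬q fails. ✗
w5: successors {w1, w4}; □¬q there: w1:F, w4:T. ✓
w6: successors {w4}; □¬q there: w4:T. ✓
— 4 worlds.
For □◇q:
w0: successors {w0, w3}; ◇q there: w0:T, w3:T. ✓
w1: successors {w1, w3, w5}; ◇q there: w1:T, w3:T, w5:T. ✓
w2: successors {w0, w3, w4, w6}; ◇q there: w0:T, w3:T, w4:F, w6:T. ✗
w3: successors {w0, w4, w5}; ◇q there: w0:T, w4:F, w5:T. ✗
w4: no successors, so □◇q holds vacuously. ✓
w5: successors {w1, w4}; ◇q there: w1:T, w4:F. ✗
w6: successors {w4}; ◇q there: w4:F. ✗
— 3 worlds.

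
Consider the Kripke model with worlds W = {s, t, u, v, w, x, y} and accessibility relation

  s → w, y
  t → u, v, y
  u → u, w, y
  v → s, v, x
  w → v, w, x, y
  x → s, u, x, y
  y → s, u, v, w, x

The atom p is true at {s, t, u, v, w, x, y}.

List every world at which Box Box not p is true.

∅

s: successors {w, y}; Box not p there: w:F, y:F. ✗
t: successors {u, v, y}; Box not p there: u:F, v:F, y:F. ✗
u: successors {u, w, y}; Box not p there: u:F, w:F, y:F. ✗
v: successors {s, v, x}; Box not p there: s:F, v:F, x:F. ✗
w: successors {v, w, x, y}; Box not p there: v:F, w:F, x:F, y:F. ✗
x: successors {s, u, x, y}; Box not p there: s:F, u:F, x:F, y:F. ✗
y: successors {s, u, v, w, x}; Box not p there: s:F, u:F, v:F, w:F, x:F. ✗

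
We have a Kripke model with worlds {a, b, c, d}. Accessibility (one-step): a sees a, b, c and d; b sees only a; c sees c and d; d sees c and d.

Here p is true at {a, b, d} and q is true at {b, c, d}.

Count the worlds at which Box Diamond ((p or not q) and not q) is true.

1

a: successors {a, b, c, d}; Diamond ((p or not q) and not q) there: a:T, b:T, c:F, d:F. ✗
b: successors {a}; Diamond ((p or not q) and not q) there: a:T. ✓
c: successors {c, d}; Diamond ((p or not q) and not q) there: c:F, d:F. ✗
d: successors {c, d}; Diamond ((p or not q) and not q) there: c:F, d:F. ✗
Satisfying worlds: {b}.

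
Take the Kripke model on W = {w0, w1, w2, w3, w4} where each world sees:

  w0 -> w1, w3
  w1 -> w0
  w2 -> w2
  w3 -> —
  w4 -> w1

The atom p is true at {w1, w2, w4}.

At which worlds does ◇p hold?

w0: successors {w1, w3}; p there: w1:T, w3:F. ✓
w1: successors {w0}; p there: w0:F. ✗
w2: successors {w2}; p there: w2:T. ✓
w3: no successors, so ◇p fails. ✗
w4: successors {w1}; p there: w1:T. ✓

{w0, w2, w4}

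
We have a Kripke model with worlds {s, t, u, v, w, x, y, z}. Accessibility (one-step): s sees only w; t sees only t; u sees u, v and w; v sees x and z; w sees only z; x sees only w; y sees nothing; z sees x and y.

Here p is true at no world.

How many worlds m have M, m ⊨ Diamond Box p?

s: successors {w}; Box p there: w:F. ✗
t: successors {t}; Box p there: t:F. ✗
u: successors {u, v, w}; Box p there: u:F, v:F, w:F. ✗
v: successors {x, z}; Box p there: x:F, z:F. ✗
w: successors {z}; Box p there: z:F. ✗
x: successors {w}; Box p there: w:F. ✗
y: no successors, so Diamond Box p fails. ✗
z: successors {x, y}; Box p there: x:F, y:T. ✓
Satisfying worlds: {z}.

1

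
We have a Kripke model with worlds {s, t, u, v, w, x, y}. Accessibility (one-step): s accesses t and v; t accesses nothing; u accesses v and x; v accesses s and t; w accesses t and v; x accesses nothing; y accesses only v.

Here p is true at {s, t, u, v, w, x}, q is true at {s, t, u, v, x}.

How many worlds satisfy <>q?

s: successors {t, v}; q there: t:T, v:T. ✓
t: no successors, so <>q fails. ✗
u: successors {v, x}; q there: v:T, x:T. ✓
v: successors {s, t}; q there: s:T, t:T. ✓
w: successors {t, v}; q there: t:T, v:T. ✓
x: no successors, so <>q fails. ✗
y: successors {v}; q there: v:T. ✓
Satisfying worlds: {s, u, v, w, y}.

5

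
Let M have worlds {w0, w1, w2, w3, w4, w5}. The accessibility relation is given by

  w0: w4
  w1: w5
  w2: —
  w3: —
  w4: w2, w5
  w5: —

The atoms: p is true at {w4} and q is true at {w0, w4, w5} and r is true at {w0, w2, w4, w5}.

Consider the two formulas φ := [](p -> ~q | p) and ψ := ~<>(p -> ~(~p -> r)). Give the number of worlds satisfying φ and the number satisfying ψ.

6 and 4

For [](p -> ~q | p):
w0: successors {w4}; p -> ~q | p there: w4:T. ✓
w1: successors {w5}; p -> ~q | p there: w5:T. ✓
w2: no successors, so [](p -> ~q | p) holds vacuously. ✓
w3: no successors, so [](p -> ~q | p) holds vacuously. ✓
w4: successors {w2, w5}; p -> ~q | p there: w2:T, w5:T. ✓
w5: no successors, so [](p -> ~q | p) holds vacuously. ✓
— 6 worlds.
For ~<>(p -> ~(~p -> r)):
w0: <>(p -> ~(~p -> r)) is F. ✓
w1: <>(p -> ~(~p -> r)) is T. ✗
w2: <>(p -> ~(~p -> r)) is F. ✓
w3: <>(p -> ~(~p -> r)) is F. ✓
w4: <>(p -> ~(~p -> r)) is T. ✗
w5: <>(p -> ~(~p -> r)) is F. ✓
— 4 worlds.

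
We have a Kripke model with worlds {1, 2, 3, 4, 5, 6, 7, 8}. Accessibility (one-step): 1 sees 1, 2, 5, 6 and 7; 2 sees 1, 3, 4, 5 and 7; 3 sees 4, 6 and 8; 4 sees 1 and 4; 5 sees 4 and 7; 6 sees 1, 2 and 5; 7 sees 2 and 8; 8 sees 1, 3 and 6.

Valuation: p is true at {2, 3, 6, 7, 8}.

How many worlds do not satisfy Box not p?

1: successors {1, 2, 5, 6, 7}; not p there: 1:T, 2:F, 5:T, 6:F, 7:F. ✗
2: successors {1, 3, 4, 5, 7}; not p there: 1:T, 3:F, 4:T, 5:T, 7:F. ✗
3: successors {4, 6, 8}; not p there: 4:T, 6:F, 8:F. ✗
4: successors {1, 4}; not p there: 1:T, 4:T. ✓
5: successors {4, 7}; not p there: 4:T, 7:F. ✗
6: successors {1, 2, 5}; not p there: 1:T, 2:F, 5:T. ✗
7: successors {2, 8}; not p there: 2:F, 8:F. ✗
8: successors {1, 3, 6}; not p there: 1:T, 3:F, 6:F. ✗
Satisfying worlds: {4}.
So Box not p fails at the other 7 worlds.

7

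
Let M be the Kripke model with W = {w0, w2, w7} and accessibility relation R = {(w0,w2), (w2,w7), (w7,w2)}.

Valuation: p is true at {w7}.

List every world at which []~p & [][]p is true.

w0: []~p is T, [][]p is T. ✓
w2: []~p is F, [][]p is F. ✗
w7: []~p is T, [][]p is T. ✓

{w0, w7}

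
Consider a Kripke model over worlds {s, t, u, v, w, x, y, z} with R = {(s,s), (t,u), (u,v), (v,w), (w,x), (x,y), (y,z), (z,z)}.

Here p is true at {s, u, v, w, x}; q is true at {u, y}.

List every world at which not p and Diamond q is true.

s: not p is F, Diamond q is F. ✗
t: not p is T, Diamond q is T. ✓
u: not p is F, Diamond q is F. ✗
v: not p is F, Diamond q is F. ✗
w: not p is F, Diamond q is F. ✗
x: not p is F, Diamond q is T. ✗
y: not p is T, Diamond q is F. ✗
z: not p is T, Diamond q is F. ✗

{t}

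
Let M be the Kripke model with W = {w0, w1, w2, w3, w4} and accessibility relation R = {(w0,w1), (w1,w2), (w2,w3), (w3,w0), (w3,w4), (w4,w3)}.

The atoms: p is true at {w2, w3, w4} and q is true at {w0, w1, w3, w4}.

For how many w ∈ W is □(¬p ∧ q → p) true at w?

3

w0: successors {w1}; ¬p ∧ q → p there: w1:F. ✗
w1: successors {w2}; ¬p ∧ q → p there: w2:T. ✓
w2: successors {w3}; ¬p ∧ q → p there: w3:T. ✓
w3: successors {w0, w4}; ¬p ∧ q → p there: w0:F, w4:T. ✗
w4: successors {w3}; ¬p ∧ q → p there: w3:T. ✓
Satisfying worlds: {w1, w2, w4}.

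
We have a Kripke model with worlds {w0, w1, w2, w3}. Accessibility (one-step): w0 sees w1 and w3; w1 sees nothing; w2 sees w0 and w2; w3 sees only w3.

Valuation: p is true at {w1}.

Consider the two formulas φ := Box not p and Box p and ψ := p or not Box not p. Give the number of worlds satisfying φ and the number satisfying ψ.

1 and 2

For Box not p and Box p:
w0: Box not p is F, Box p is F. ✗
w1: Box not p is T, Box p is T. ✓
w2: Box not p is T, Box p is F. ✗
w3: Box not p is T, Box p is F. ✗
— 1 world.
For p or not Box not p:
w0: p is F, not Box not p is T. ✓
w1: p is T, not Box not p is F. ✓
w2: p is F, not Box not p is F. ✗
w3: p is F, not Box not p is F. ✗
— 2 worlds.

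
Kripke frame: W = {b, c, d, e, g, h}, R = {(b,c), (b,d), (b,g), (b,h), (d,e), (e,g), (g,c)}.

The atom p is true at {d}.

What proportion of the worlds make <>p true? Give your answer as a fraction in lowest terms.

b: successors {c, d, g, h}; p there: c:F, d:T, g:F, h:F. ✓
c: no successors, so <>p fails. ✗
d: successors {e}; p there: e:F. ✗
e: successors {g}; p there: g:F. ✗
g: successors {c}; p there: c:F. ✗
h: no successors, so <>p fails. ✗
That's 1 of 6 worlds, so 1/6.

1/6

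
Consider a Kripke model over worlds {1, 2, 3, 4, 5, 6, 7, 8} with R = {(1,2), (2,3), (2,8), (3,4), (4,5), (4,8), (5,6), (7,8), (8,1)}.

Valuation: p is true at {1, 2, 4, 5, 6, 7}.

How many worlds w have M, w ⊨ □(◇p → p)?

5

1: successors {2}; ◇p → p there: 2:T. ✓
2: successors {3, 8}; ◇p → p there: 3:F, 8:F. ✗
3: successors {4}; ◇p → p there: 4:T. ✓
4: successors {5, 8}; ◇p → p there: 5:T, 8:F. ✗
5: successors {6}; ◇p → p there: 6:T. ✓
6: no successors, so □(◇p → p) holds vacuously. ✓
7: successors {8}; ◇p → p there: 8:F. ✗
8: successors {1}; ◇p → p there: 1:T. ✓
Satisfying worlds: {1, 3, 5, 6, 8}.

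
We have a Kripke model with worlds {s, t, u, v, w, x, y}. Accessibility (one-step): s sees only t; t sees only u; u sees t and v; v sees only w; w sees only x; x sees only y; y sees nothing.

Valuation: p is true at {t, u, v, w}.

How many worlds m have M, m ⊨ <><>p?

3

s: successors {t}; <>p there: t:T. ✓
t: successors {u}; <>p there: u:T. ✓
u: successors {t, v}; <>p there: t:T, v:T. ✓
v: successors {w}; <>p there: w:F. ✗
w: successors {x}; <>p there: x:F. ✗
x: successors {y}; <>p there: y:F. ✗
y: no successors, so <><>p fails. ✗
Satisfying worlds: {s, t, u}.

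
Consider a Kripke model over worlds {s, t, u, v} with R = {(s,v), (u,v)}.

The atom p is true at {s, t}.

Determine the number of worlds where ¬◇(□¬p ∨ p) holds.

s: ◇(□¬p ∨ p) is T. ✗
t: ◇(□¬p ∨ p) is F. ✓
u: ◇(□¬p ∨ p) is T. ✗
v: ◇(□¬p ∨ p) is F. ✓
Satisfying worlds: {t, v}.

2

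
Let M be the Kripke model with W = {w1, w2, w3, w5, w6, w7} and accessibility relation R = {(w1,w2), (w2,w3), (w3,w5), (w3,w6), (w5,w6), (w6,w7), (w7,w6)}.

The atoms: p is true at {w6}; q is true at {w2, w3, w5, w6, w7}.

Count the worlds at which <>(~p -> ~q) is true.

w1: successors {w2}; ~p -> ~q there: w2:F. ✗
w2: successors {w3}; ~p -> ~q there: w3:F. ✗
w3: successors {w5, w6}; ~p -> ~q there: w5:F, w6:T. ✓
w5: successors {w6}; ~p -> ~q there: w6:T. ✓
w6: successors {w7}; ~p -> ~q there: w7:F. ✗
w7: successors {w6}; ~p -> ~q there: w6:T. ✓
Satisfying worlds: {w3, w5, w7}.

3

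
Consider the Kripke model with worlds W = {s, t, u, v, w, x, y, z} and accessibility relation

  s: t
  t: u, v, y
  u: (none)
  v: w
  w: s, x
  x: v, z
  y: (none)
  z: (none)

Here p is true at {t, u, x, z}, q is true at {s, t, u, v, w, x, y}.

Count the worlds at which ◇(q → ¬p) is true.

4

s: successors {t}; q → ¬p there: t:F. ✗
t: successors {u, v, y}; q → ¬p there: u:F, v:T, y:T. ✓
u: no successors, so ◇(q → ¬p) fails. ✗
v: successors {w}; q → ¬p there: w:T. ✓
w: successors {s, x}; q → ¬p there: s:T, x:F. ✓
x: successors {v, z}; q → ¬p there: v:T, z:T. ✓
y: no successors, so ◇(q → ¬p) fails. ✗
z: no successors, so ◇(q → ¬p) fails. ✗
Satisfying worlds: {t, v, w, x}.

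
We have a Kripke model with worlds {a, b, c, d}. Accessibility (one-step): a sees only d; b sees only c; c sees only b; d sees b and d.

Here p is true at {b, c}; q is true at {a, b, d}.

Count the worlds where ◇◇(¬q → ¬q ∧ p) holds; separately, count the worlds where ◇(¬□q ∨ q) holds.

For ◇◇(¬q → ¬q ∧ p):
a: successors {d}; ◇(¬q → ¬q ∧ p) there: d:T. ✓
b: successors {c}; ◇(¬q → ¬q ∧ p) there: c:T. ✓
c: successors {b}; ◇(¬q → ¬q ∧ p) there: b:T. ✓
d: successors {b, d}; ◇(¬q → ¬q ∧ p) there: b:T, d:T. ✓
— 4 worlds.
For ◇(¬□q ∨ q):
a: successors {d}; ¬□q ∨ q there: d:T. ✓
b: successors {c}; ¬□q ∨ q there: c:F. ✗
c: successors {b}; ¬□q ∨ q there: b:T. ✓
d: successors {b, d}; ¬□q ∨ q there: b:T, d:T. ✓
— 3 worlds.

4 and 3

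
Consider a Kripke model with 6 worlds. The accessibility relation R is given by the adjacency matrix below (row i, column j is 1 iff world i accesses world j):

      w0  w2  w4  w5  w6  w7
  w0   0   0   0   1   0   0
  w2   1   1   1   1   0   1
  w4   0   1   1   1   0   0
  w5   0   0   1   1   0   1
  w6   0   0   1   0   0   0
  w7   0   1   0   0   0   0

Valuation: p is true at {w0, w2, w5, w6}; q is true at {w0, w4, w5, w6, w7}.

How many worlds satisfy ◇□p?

2

w0: successors {w5}; □p there: w5:F. ✗
w2: successors {w0, w2, w4, w5, w7}; □p there: w0:T, w2:F, w4:F, w5:F, w7:T. ✓
w4: successors {w2, w4, w5}; □p there: w2:F, w4:F, w5:F. ✗
w5: successors {w4, w5, w7}; □p there: w4:F, w5:F, w7:T. ✓
w6: successors {w4}; □p there: w4:F. ✗
w7: successors {w2}; □p there: w2:F. ✗
Satisfying worlds: {w2, w5}.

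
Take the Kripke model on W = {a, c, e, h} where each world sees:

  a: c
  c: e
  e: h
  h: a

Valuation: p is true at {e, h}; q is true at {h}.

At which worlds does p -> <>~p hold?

a: p is F, <>~p is T. ✓
c: p is F, <>~p is F. ✓
e: p is T, <>~p is F. ✗
h: p is T, <>~p is T. ✓

{a, c, h}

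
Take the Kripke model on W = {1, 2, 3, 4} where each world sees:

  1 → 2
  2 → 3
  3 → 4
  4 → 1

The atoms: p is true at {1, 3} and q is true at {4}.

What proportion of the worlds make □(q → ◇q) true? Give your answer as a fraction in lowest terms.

1: successors {2}; q → ◇q there: 2:T. ✓
2: successors {3}; q → ◇q there: 3:T. ✓
3: successors {4}; q → ◇q there: 4:F. ✗
4: successors {1}; q → ◇q there: 1:T. ✓
That's 3 of 4 worlds, so 3/4.

3/4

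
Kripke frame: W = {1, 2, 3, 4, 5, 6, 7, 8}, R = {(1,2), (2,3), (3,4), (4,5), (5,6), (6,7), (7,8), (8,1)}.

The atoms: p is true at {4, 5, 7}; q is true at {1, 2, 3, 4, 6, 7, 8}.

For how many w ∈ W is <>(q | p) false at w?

0

1: successors {2}; q | p there: 2:T. ✓
2: successors {3}; q | p there: 3:T. ✓
3: successors {4}; q | p there: 4:T. ✓
4: successors {5}; q | p there: 5:T. ✓
5: successors {6}; q | p there: 6:T. ✓
6: successors {7}; q | p there: 7:T. ✓
7: successors {8}; q | p there: 8:T. ✓
8: successors {1}; q | p there: 1:T. ✓
Satisfying worlds: {1, 2, 3, 4, 5, 6, 7, 8}.
So <>(q | p) fails at the other 0 worlds.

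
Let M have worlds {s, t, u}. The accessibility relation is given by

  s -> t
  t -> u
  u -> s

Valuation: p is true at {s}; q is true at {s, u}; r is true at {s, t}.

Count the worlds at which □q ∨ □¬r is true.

s: □q is F, □¬r is F. ✗
t: □q is T, □¬r is T. ✓
u: □q is T, □¬r is F. ✓
Satisfying worlds: {t, u}.

2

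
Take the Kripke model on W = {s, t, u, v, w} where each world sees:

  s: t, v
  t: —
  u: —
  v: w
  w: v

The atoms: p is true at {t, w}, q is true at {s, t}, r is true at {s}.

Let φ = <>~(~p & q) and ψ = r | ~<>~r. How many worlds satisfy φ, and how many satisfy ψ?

3 and 3

For <>~(~p & q):
s: successors {t, v}; ~(~p & q) there: t:T, v:T. ✓
t: no successors, so <>~(~p & q) fails. ✗
u: no successors, so <>~(~p & q) fails. ✗
v: successors {w}; ~(~p & q) there: w:T. ✓
w: successors {v}; ~(~p & q) there: v:T. ✓
— 3 worlds.
For r | ~<>~r:
s: r is T, ~<>~r is F. ✓
t: r is F, ~<>~r is T. ✓
u: r is F, ~<>~r is T. ✓
v: r is F, ~<>~r is F. ✗
w: r is F, ~<>~r is F. ✗
— 3 worlds.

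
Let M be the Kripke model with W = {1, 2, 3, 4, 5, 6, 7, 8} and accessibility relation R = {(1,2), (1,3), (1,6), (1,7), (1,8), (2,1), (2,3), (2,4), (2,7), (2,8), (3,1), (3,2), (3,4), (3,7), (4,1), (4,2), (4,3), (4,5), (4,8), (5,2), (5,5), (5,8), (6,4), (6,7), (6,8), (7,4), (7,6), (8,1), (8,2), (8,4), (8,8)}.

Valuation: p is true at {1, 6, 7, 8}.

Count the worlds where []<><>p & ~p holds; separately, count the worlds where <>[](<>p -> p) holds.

For []<><>p & ~p:
1: []<><>p is T, ~p is F. ✗
2: []<><>p is T, ~p is T. ✓
3: []<><>p is T, ~p is T. ✓
4: []<><>p is T, ~p is T. ✓
5: []<><>p is T, ~p is T. ✓
6: []<><>p is T, ~p is F. ✗
7: []<><>p is T, ~p is F. ✗
8: []<><>p is T, ~p is F. ✗
— 4 worlds.
For <>[](<>p -> p):
1: successors {2, 3, 6, 7, 8}; [](<>p -> p) there: 2:F, 3:F, 6:F, 7:F, 8:F. ✗
2: successors {1, 3, 4, 7, 8}; [](<>p -> p) there: 1:F, 3:F, 4:F, 7:F, 8:F. ✗
3: successors {1, 2, 4, 7}; [](<>p -> p) there: 1:F, 2:F, 4:F, 7:F. ✗
4: successors {1, 2, 3, 5, 8}; [](<>p -> p) there: 1:F, 2:F, 3:F, 5:F, 8:F. ✗
5: successors {2, 5, 8}; [](<>p -> p) there: 2:F, 5:F, 8:F. ✗
6: successors {4, 7, 8}; [](<>p -> p) there: 4:F, 7:F, 8:F. ✗
7: successors {4, 6}; [](<>p -> p) there: 4:F, 6:F. ✗
8: successors {1, 2, 4, 8}; [](<>p -> p) there: 1:F, 2:F, 4:F, 8:F. ✗
— 0 worlds.

4 and 0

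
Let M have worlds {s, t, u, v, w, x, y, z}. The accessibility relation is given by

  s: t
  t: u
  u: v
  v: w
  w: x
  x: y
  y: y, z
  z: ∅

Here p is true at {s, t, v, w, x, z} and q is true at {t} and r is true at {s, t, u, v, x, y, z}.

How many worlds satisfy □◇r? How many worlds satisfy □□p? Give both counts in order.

6 and 4

For □◇r:
s: successors {t}; ◇r there: t:T. ✓
t: successors {u}; ◇r there: u:T. ✓
u: successors {v}; ◇r there: v:F. ✗
v: successors {w}; ◇r there: w:T. ✓
w: successors {x}; ◇r there: x:T. ✓
x: successors {y}; ◇r there: y:T. ✓
y: successors {y, z}; ◇r there: y:T, z:F. ✗
z: no successors, so □◇r holds vacuously. ✓
— 6 worlds.
For □□p:
s: successors {t}; □p there: t:F. ✗
t: successors {u}; □p there: u:T. ✓
u: successors {v}; □p there: v:T. ✓
v: successors {w}; □p there: w:T. ✓
w: successors {x}; □p there: x:F. ✗
x: successors {y}; □p there: y:F. ✗
y: successors {y, z}; □p there: y:F, z:T. ✗
z: no successors, so □□p holds vacuously. ✓
— 4 worlds.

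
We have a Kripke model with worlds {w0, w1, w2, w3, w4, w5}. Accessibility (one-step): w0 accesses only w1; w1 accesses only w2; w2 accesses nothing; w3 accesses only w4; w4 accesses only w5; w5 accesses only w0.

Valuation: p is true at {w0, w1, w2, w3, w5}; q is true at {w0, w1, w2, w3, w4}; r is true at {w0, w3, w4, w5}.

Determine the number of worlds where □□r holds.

w0: successors {w1}; □r there: w1:F. ✗
w1: successors {w2}; □r there: w2:T. ✓
w2: no successors, so □□r holds vacuously. ✓
w3: successors {w4}; □r there: w4:T. ✓
w4: successors {w5}; □r there: w5:T. ✓
w5: successors {w0}; □r there: w0:F. ✗
Satisfying worlds: {w1, w2, w3, w4}.

4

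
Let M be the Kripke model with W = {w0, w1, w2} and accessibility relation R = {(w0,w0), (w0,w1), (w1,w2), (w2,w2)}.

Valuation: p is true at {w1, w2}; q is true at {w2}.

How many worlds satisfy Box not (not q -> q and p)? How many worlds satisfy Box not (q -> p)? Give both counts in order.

For Box not (not q -> q and p):
w0: successors {w0, w1}; not (not q -> q and p) there: w0:T, w1:T. ✓
w1: successors {w2}; not (not q -> q and p) there: w2:F. ✗
w2: successors {w2}; not (not q -> q and p) there: w2:F. ✗
— 1 world.
For Box not (q -> p):
w0: successors {w0, w1}; not (q -> p) there: w0:F, w1:F. ✗
w1: successors {w2}; not (q -> p) there: w2:F. ✗
w2: successors {w2}; not (q -> p) there: w2:F. ✗
— 0 worlds.

1 and 0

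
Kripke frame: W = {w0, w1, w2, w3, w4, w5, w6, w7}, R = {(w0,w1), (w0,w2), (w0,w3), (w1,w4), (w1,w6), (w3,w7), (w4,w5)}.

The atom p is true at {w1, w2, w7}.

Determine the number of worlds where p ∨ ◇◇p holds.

w0: p is F, ◇◇p is T. ✓
w1: p is T, ◇◇p is F. ✓
w2: p is T, ◇◇p is F. ✓
w3: p is F, ◇◇p is F. ✗
w4: p is F, ◇◇p is F. ✗
w5: p is F, ◇◇p is F. ✗
w6: p is F, ◇◇p is F. ✗
w7: p is T, ◇◇p is F. ✓
Satisfying worlds: {w0, w1, w2, w7}.

4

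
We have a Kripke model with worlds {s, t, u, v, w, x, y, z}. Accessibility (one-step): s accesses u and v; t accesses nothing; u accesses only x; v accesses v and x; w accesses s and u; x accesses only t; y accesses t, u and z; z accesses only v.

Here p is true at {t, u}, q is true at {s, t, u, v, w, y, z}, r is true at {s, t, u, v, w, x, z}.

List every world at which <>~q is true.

{u, v}

s: successors {u, v}; ~q there: u:F, v:F. ✗
t: no successors, so <>~q fails. ✗
u: successors {x}; ~q there: x:T. ✓
v: successors {v, x}; ~q there: v:F, x:T. ✓
w: successors {s, u}; ~q there: s:F, u:F. ✗
x: successors {t}; ~q there: t:F. ✗
y: successors {t, u, z}; ~q there: t:F, u:F, z:F. ✗
z: successors {v}; ~q there: v:F. ✗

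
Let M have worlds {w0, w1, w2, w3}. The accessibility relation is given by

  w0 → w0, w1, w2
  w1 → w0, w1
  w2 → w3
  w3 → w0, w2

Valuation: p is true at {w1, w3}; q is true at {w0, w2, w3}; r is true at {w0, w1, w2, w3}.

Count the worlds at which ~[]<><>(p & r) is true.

2

w0: []<><>(p & r) is F. ✓
w1: []<><>(p & r) is T. ✗
w2: []<><>(p & r) is T. ✗
w3: []<><>(p & r) is F. ✓
Satisfying worlds: {w0, w3}.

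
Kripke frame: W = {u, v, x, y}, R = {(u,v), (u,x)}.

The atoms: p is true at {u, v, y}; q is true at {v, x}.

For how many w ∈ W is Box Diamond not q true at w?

u: successors {v, x}; Diamond not q there: v:F, x:F. ✗
v: no successors, so Box Diamond not q holds vacuously. ✓
x: no successors, so Box Diamond not q holds vacuously. ✓
y: no successors, so Box Diamond not q holds vacuously. ✓
Satisfying worlds: {v, x, y}.

3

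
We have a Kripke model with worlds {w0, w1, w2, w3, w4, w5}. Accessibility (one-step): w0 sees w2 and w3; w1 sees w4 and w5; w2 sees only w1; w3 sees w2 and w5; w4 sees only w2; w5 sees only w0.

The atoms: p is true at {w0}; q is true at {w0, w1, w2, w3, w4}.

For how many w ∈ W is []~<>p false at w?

w0: successors {w2, w3}; ~<>p there: w2:T, w3:T. ✓
w1: successors {w4, w5}; ~<>p there: w4:T, w5:F. ✗
w2: successors {w1}; ~<>p there: w1:T. ✓
w3: successors {w2, w5}; ~<>p there: w2:T, w5:F. ✗
w4: successors {w2}; ~<>p there: w2:T. ✓
w5: successors {w0}; ~<>p there: w0:T. ✓
Satisfying worlds: {w0, w2, w4, w5}.
So []~<>p fails at the other 2 worlds.

2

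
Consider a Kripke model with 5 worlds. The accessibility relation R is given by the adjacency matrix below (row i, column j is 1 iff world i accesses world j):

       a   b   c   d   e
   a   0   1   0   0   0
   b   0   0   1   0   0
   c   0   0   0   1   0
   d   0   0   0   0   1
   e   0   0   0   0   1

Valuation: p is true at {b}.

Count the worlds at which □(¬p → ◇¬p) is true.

5

a: successors {b}; ¬p → ◇¬p there: b:T. ✓
b: successors {c}; ¬p → ◇¬p there: c:T. ✓
c: successors {d}; ¬p → ◇¬p there: d:T. ✓
d: successors {e}; ¬p → ◇¬p there: e:T. ✓
e: successors {e}; ¬p → ◇¬p there: e:T. ✓
Satisfying worlds: {a, b, c, d, e}.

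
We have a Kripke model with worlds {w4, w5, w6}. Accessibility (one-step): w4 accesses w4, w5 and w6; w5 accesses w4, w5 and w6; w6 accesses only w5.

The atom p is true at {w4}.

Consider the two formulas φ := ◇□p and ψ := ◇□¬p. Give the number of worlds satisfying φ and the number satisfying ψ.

0 and 2

For ◇□p:
w4: successors {w4, w5, w6}; □p there: w4:F, w5:F, w6:F. ✗
w5: successors {w4, w5, w6}; □p there: w4:F, w5:F, w6:F. ✗
w6: successors {w5}; □p there: w5:F. ✗
— 0 worlds.
For ◇□¬p:
w4: successors {w4, w5, w6}; □¬p there: w4:F, w5:F, w6:T. ✓
w5: successors {w4, w5, w6}; □¬p there: w4:F, w5:F, w6:T. ✓
w6: successors {w5}; □¬p there: w5:F. ✗
— 2 worlds.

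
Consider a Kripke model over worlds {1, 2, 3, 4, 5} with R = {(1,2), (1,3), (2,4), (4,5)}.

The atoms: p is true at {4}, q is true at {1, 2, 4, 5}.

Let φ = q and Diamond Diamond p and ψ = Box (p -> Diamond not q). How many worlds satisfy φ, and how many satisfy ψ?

For q and Diamond Diamond p:
1: q is T, Diamond Diamond p is T. ✓
2: q is T, Diamond Diamond p is F. ✗
3: q is F, Diamond Diamond p is F. ✗
4: q is T, Diamond Diamond p is F. ✗
5: q is T, Diamond Diamond p is F. ✗
— 1 world.
For Box (p -> Diamond not q):
1: successors {2, 3}; p -> Diamond not q there: 2:T, 3:T. ✓
2: successors {4}; p -> Diamond not q there: 4:F. ✗
3: no successors, so Box (p -> Diamond not q) holds vacuously. ✓
4: successors {5}; p -> Diamond not q there: 5:T. ✓
5: no successors, so Box (p -> Diamond not q) holds vacuously. ✓
— 4 worlds.

1 and 4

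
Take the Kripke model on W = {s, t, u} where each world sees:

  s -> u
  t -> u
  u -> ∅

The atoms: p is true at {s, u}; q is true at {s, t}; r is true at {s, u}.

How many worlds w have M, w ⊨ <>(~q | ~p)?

s: successors {u}; ~q | ~p there: u:T. ✓
t: successors {u}; ~q | ~p there: u:T. ✓
u: no successors, so <>(~q | ~p) fails. ✗
Satisfying worlds: {s, t}.

2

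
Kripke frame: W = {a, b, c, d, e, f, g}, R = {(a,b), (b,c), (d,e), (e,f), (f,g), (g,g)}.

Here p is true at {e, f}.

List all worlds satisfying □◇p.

a: successors {b}; ◇p there: b:F. ✗
b: successors {c}; ◇p there: c:F. ✗
c: no successors, so □◇p holds vacuously. ✓
d: successors {e}; ◇p there: e:T. ✓
e: successors {f}; ◇p there: f:F. ✗
f: successors {g}; ◇p there: g:F. ✗
g: successors {g}; ◇p there: g:F. ✗

{c, d}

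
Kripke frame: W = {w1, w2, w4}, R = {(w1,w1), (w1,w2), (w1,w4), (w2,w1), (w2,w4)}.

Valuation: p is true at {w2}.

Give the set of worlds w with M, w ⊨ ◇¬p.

w1: successors {w1, w2, w4}; ¬p there: w1:T, w2:F, w4:T. ✓
w2: successors {w1, w4}; ¬p there: w1:T, w4:T. ✓
w4: no successors, so ◇¬p fails. ✗

{w1, w2}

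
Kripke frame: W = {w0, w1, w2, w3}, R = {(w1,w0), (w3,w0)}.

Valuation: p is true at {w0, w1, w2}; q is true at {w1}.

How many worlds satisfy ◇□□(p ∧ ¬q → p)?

w0: no successors, so ◇□□(p ∧ ¬q → p) fails. ✗
w1: successors {w0}; □□(p ∧ ¬q → p) there: w0:T. ✓
w2: no successors, so ◇□□(p ∧ ¬q → p) fails. ✗
w3: successors {w0}; □□(p ∧ ¬q → p) there: w0:T. ✓
Satisfying worlds: {w1, w3}.

2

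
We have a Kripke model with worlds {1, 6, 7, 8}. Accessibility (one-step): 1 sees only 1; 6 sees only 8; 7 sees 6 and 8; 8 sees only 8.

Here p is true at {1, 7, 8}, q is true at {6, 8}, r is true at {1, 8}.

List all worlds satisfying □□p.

{1, 6, 7, 8}

1: successors {1}; □p there: 1:T. ✓
6: successors {8}; □p there: 8:T. ✓
7: successors {6, 8}; □p there: 6:T, 8:T. ✓
8: successors {8}; □p there: 8:T. ✓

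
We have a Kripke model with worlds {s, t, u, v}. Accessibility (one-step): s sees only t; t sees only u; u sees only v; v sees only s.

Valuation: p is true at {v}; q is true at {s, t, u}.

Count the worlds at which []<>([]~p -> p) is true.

s: successors {t}; <>([]~p -> p) there: t:T. ✓
t: successors {u}; <>([]~p -> p) there: u:T. ✓
u: successors {v}; <>([]~p -> p) there: v:F. ✗
v: successors {s}; <>([]~p -> p) there: s:F. ✗
Satisfying worlds: {s, t}.

2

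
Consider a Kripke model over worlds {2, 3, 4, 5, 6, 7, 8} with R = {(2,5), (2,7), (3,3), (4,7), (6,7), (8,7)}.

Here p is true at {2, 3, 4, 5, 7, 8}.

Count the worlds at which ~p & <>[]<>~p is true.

1

2: ~p is F, <>[]<>~p is T. ✗
3: ~p is F, <>[]<>~p is F. ✗
4: ~p is F, <>[]<>~p is T. ✗
5: ~p is F, <>[]<>~p is F. ✗
6: ~p is T, <>[]<>~p is T. ✓
7: ~p is F, <>[]<>~p is F. ✗
8: ~p is F, <>[]<>~p is T. ✗
Satisfying worlds: {6}.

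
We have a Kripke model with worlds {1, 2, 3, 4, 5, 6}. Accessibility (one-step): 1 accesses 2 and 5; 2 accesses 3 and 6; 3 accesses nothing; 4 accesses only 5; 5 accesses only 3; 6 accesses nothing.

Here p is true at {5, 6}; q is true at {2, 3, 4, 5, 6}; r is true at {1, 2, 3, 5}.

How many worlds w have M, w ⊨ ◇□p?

1: successors {2, 5}; □p there: 2:F, 5:F. ✗
2: successors {3, 6}; □p there: 3:T, 6:T. ✓
3: no successors, so ◇□p fails. ✗
4: successors {5}; □p there: 5:F. ✗
5: successors {3}; □p there: 3:T. ✓
6: no successors, so ◇□p fails. ✗
Satisfying worlds: {2, 5}.

2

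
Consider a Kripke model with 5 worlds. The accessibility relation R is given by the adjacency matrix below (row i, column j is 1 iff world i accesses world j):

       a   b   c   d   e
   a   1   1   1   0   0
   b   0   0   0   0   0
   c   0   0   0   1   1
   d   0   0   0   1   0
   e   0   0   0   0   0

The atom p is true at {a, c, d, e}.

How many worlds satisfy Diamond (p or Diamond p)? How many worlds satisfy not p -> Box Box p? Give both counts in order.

3 and 5

For Diamond (p or Diamond p):
a: successors {a, b, c}; p or Diamond p there: a:T, b:F, c:T. ✓
b: no successors, so Diamond (p or Diamond p) fails. ✗
c: successors {d, e}; p or Diamond p there: d:T, e:T. ✓
d: successors {d}; p or Diamond p there: d:T. ✓
e: no successors, so Diamond (p or Diamond p) fails. ✗
— 3 worlds.
For not p -> Box Box p:
a: not p is F, Box Box p is F. ✓
b: not p is T, Box Box p is T. ✓
c: not p is F, Box Box p is T. ✓
d: not p is F, Box Box p is T. ✓
e: not p is F, Box Box p is T. ✓
— 5 worlds.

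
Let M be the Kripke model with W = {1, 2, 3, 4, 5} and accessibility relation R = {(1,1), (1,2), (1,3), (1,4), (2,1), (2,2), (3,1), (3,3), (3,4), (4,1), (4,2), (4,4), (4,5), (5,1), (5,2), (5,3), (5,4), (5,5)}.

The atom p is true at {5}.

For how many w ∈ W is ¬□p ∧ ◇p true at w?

1: ¬□p is T, ◇p is F. ✗
2: ¬□p is T, ◇p is F. ✗
3: ¬□p is T, ◇p is F. ✗
4: ¬□p is T, ◇p is T. ✓
5: ¬□p is T, ◇p is T. ✓
Satisfying worlds: {4, 5}.

2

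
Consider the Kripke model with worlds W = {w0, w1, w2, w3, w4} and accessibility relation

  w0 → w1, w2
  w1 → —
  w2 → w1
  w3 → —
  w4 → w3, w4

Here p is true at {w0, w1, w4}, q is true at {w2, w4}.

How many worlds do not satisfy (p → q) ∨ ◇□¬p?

1

w0: p → q is F, ◇□¬p is T. ✓
w1: p → q is F, ◇□¬p is F. ✗
w2: p → q is T, ◇□¬p is T. ✓
w3: p → q is T, ◇□¬p is F. ✓
w4: p → q is T, ◇□¬p is T. ✓
Satisfying worlds: {w0, w2, w3, w4}.
So (p → q) ∨ ◇□¬p fails at the other 1 world.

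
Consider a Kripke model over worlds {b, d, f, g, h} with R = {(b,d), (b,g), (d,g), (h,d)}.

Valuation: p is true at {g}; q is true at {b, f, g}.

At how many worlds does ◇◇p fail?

3

b: successors {d, g}; ◇p there: d:T, g:F. ✓
d: successors {g}; ◇p there: g:F. ✗
f: no successors, so ◇◇p fails. ✗
g: no successors, so ◇◇p fails. ✗
h: successors {d}; ◇p there: d:T. ✓
Satisfying worlds: {b, h}.
So ◇◇p fails at the other 3 worlds.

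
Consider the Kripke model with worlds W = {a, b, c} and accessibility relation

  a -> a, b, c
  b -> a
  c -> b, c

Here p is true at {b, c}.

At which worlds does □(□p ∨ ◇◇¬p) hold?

{a, b, c}

a: successors {a, b, c}; □p ∨ ◇◇¬p there: a:T, b:T, c:T. ✓
b: successors {a}; □p ∨ ◇◇¬p there: a:T. ✓
c: successors {b, c}; □p ∨ ◇◇¬p there: b:T, c:T. ✓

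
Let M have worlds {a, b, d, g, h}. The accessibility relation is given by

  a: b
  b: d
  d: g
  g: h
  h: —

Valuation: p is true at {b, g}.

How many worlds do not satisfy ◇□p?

3

a: successors {b}; □p there: b:F. ✗
b: successors {d}; □p there: d:T. ✓
d: successors {g}; □p there: g:F. ✗
g: successors {h}; □p there: h:T. ✓
h: no successors, so ◇□p fails. ✗
Satisfying worlds: {b, g}.
So ◇□p fails at the other 3 worlds.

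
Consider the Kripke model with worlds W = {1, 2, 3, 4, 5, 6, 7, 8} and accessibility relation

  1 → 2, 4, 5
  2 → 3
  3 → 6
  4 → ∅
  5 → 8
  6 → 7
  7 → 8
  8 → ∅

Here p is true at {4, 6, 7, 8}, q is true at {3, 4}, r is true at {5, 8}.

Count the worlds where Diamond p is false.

3

1: successors {2, 4, 5}; p there: 2:F, 4:T, 5:F. ✓
2: successors {3}; p there: 3:F. ✗
3: successors {6}; p there: 6:T. ✓
4: no successors, so Diamond p fails. ✗
5: successors {8}; p there: 8:T. ✓
6: successors {7}; p there: 7:T. ✓
7: successors {8}; p there: 8:T. ✓
8: no successors, so Diamond p fails. ✗
Satisfying worlds: {1, 3, 5, 6, 7}.
So Diamond p fails at the other 3 worlds.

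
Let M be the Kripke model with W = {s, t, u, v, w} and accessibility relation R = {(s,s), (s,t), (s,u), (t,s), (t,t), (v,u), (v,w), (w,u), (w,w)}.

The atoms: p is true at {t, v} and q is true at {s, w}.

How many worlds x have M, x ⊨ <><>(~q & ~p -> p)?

s: successors {s, t, u}; <>(~q & ~p -> p) there: s:T, t:T, u:F. ✓
t: successors {s, t}; <>(~q & ~p -> p) there: s:T, t:T. ✓
u: no successors, so <><>(~q & ~p -> p) fails. ✗
v: successors {u, w}; <>(~q & ~p -> p) there: u:F, w:T. ✓
w: successors {u, w}; <>(~q & ~p -> p) there: u:F, w:T. ✓
Satisfying worlds: {s, t, v, w}.

4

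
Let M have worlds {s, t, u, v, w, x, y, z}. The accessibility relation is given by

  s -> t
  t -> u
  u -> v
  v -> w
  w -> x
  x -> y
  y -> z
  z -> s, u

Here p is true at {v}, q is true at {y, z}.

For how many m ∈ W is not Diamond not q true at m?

2

s: Diamond not q is T. ✗
t: Diamond not q is T. ✗
u: Diamond not q is T. ✗
v: Diamond not q is T. ✗
w: Diamond not q is T. ✗
x: Diamond not q is F. ✓
y: Diamond not q is F. ✓
z: Diamond not q is T. ✗
Satisfying worlds: {x, y}.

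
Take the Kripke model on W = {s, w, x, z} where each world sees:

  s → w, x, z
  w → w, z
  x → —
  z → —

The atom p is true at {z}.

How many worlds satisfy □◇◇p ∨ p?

s: □◇◇p is F, p is F. ✗
w: □◇◇p is F, p is F. ✗
x: □◇◇p is T, p is F. ✓
z: □◇◇p is T, p is T. ✓
Satisfying worlds: {x, z}.

2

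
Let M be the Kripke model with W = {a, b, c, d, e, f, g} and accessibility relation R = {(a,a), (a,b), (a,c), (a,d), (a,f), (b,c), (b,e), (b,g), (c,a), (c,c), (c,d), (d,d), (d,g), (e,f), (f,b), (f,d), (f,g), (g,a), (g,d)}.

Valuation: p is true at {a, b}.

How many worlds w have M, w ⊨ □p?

a: successors {a, b, c, d, f}; p there: a:T, b:T, c:F, d:F, f:F. ✗
b: successors {c, e, g}; p there: c:F, e:F, g:F. ✗
c: successors {a, c, d}; p there: a:T, c:F, d:F. ✗
d: successors {d, g}; p there: d:F, g:F. ✗
e: successors {f}; p there: f:F. ✗
f: successors {b, d, g}; p there: b:T, d:F, g:F. ✗
g: successors {a, d}; p there: a:T, d:F. ✗
Satisfying worlds: ∅.

0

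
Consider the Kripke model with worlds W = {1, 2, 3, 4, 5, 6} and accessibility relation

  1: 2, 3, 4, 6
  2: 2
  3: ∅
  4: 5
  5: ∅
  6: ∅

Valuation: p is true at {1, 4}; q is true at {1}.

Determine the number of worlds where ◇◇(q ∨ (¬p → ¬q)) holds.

2

1: successors {2, 3, 4, 6}; ◇(q ∨ (¬p → ¬q)) there: 2:T, 3:F, 4:T, 6:F. ✓
2: successors {2}; ◇(q ∨ (¬p → ¬q)) there: 2:T. ✓
3: no successors, so ◇◇(q ∨ (¬p → ¬q)) fails. ✗
4: successors {5}; ◇(q ∨ (¬p → ¬q)) there: 5:F. ✗
5: no successors, so ◇◇(q ∨ (¬p → ¬q)) fails. ✗
6: no successors, so ◇◇(q ∨ (¬p → ¬q)) fails. ✗
Satisfying worlds: {1, 2}.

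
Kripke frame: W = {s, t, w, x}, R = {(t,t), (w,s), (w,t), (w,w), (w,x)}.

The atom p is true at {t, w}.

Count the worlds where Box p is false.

s: no successors, so Box p holds vacuously. ✓
t: successors {t}; p there: t:T. ✓
w: successors {s, t, w, x}; p there: s:F, t:T, w:T, x:F. ✗
x: no successors, so Box p holds vacuously. ✓
Satisfying worlds: {s, t, x}.
So Box p fails at the other 1 world.

1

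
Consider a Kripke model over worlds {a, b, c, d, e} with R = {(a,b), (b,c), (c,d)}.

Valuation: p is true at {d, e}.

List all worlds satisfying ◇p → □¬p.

{a, b, d, e}

a: ◇p is F, □¬p is T. ✓
b: ◇p is F, □¬p is T. ✓
c: ◇p is T, □¬p is F. ✗
d: ◇p is F, □¬p is T. ✓
e: ◇p is F, □¬p is T. ✓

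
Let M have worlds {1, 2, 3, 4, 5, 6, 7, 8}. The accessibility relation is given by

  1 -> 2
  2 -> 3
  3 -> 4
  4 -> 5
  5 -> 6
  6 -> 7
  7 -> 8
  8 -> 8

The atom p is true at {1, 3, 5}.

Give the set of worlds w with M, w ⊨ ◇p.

{2, 4}

1: successors {2}; p there: 2:F. ✗
2: successors {3}; p there: 3:T. ✓
3: successors {4}; p there: 4:F. ✗
4: successors {5}; p there: 5:T. ✓
5: successors {6}; p there: 6:F. ✗
6: successors {7}; p there: 7:F. ✗
7: successors {8}; p there: 8:F. ✗
8: successors {8}; p there: 8:F. ✗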